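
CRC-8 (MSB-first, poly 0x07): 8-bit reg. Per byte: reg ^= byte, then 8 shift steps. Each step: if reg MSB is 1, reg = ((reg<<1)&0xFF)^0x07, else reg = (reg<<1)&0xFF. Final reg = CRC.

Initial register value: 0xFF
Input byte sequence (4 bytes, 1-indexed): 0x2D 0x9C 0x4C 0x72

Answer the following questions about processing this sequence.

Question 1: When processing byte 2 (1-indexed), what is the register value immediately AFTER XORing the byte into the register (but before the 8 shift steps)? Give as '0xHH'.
Answer: 0xAC

Derivation:
Register before byte 2: 0x30
Byte 2: 0x9C
0x30 XOR 0x9C = 0xAC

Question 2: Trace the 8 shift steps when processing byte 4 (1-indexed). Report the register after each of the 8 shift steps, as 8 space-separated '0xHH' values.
After byte 1 (0x2D): reg=0x30
After byte 2 (0x9C): reg=0x4D
After byte 3 (0x4C): reg=0x07
Register before byte 4: 0x07
After XOR with byte 0x72: 0x75

Answer: 0xEA 0xD3 0xA1 0x45 0x8A 0x13 0x26 0x4C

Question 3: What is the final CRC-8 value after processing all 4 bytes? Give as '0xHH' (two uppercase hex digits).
After byte 1 (0x2D): reg=0x30
After byte 2 (0x9C): reg=0x4D
After byte 3 (0x4C): reg=0x07
After byte 4 (0x72): reg=0x4C

Answer: 0x4C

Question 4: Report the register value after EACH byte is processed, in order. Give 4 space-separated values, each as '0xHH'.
0x30 0x4D 0x07 0x4C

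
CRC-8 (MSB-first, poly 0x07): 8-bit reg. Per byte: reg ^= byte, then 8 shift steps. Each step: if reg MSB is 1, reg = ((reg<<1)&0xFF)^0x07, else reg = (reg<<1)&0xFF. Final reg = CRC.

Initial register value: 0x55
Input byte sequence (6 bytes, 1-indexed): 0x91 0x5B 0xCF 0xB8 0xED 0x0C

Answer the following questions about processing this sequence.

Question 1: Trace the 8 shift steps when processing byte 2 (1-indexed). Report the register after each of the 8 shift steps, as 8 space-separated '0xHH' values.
Answer: 0x12 0x24 0x48 0x90 0x27 0x4E 0x9C 0x3F

Derivation:
After byte 1 (0x91): reg=0x52
Register before byte 2: 0x52
After XOR with byte 0x5B: 0x09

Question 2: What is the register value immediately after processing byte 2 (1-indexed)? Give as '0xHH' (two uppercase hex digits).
After byte 1 (0x91): reg=0x52
After byte 2 (0x5B): reg=0x3F

Answer: 0x3F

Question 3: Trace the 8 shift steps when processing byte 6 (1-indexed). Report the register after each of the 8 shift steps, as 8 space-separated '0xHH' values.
Answer: 0x14 0x28 0x50 0xA0 0x47 0x8E 0x1B 0x36

Derivation:
After byte 1 (0x91): reg=0x52
After byte 2 (0x5B): reg=0x3F
After byte 3 (0xCF): reg=0xDE
After byte 4 (0xB8): reg=0x35
After byte 5 (0xED): reg=0x06
Register before byte 6: 0x06
After XOR with byte 0x0C: 0x0A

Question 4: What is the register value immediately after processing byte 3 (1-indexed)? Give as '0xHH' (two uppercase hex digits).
After byte 1 (0x91): reg=0x52
After byte 2 (0x5B): reg=0x3F
After byte 3 (0xCF): reg=0xDE

Answer: 0xDE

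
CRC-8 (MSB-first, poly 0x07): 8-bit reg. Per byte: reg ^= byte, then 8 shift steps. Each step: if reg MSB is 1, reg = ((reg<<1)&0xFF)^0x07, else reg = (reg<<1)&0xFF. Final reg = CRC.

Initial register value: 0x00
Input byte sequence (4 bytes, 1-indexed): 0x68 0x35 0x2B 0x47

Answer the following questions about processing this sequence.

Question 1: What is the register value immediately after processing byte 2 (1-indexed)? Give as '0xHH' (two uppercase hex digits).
After byte 1 (0x68): reg=0x1F
After byte 2 (0x35): reg=0xD6

Answer: 0xD6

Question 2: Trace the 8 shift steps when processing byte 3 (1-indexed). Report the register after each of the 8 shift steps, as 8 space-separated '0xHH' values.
After byte 1 (0x68): reg=0x1F
After byte 2 (0x35): reg=0xD6
Register before byte 3: 0xD6
After XOR with byte 0x2B: 0xFD

Answer: 0xFD 0xFD 0xFD 0xFD 0xFD 0xFD 0xFD 0xFD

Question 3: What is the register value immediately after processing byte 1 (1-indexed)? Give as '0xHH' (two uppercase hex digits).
Answer: 0x1F

Derivation:
After byte 1 (0x68): reg=0x1F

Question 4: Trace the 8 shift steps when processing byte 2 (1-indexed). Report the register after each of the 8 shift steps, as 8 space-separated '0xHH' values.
After byte 1 (0x68): reg=0x1F
Register before byte 2: 0x1F
After XOR with byte 0x35: 0x2A

Answer: 0x54 0xA8 0x57 0xAE 0x5B 0xB6 0x6B 0xD6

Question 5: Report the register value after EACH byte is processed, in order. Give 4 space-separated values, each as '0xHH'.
0x1F 0xD6 0xFD 0x2F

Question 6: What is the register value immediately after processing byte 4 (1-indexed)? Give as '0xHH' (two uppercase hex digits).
Answer: 0x2F

Derivation:
After byte 1 (0x68): reg=0x1F
After byte 2 (0x35): reg=0xD6
After byte 3 (0x2B): reg=0xFD
After byte 4 (0x47): reg=0x2F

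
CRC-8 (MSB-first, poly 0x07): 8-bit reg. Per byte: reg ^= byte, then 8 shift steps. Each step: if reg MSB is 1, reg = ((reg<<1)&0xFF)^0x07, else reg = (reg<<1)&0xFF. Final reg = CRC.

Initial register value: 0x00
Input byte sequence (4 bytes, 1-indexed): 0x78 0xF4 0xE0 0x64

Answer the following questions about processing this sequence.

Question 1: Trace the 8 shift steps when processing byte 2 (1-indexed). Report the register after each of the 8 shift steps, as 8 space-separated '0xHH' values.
Answer: 0x31 0x62 0xC4 0x8F 0x19 0x32 0x64 0xC8

Derivation:
After byte 1 (0x78): reg=0x6F
Register before byte 2: 0x6F
After XOR with byte 0xF4: 0x9B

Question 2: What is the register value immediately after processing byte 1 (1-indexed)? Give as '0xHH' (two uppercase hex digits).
After byte 1 (0x78): reg=0x6F

Answer: 0x6F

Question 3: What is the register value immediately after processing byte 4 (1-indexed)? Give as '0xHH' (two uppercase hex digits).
After byte 1 (0x78): reg=0x6F
After byte 2 (0xF4): reg=0xC8
After byte 3 (0xE0): reg=0xD8
After byte 4 (0x64): reg=0x3D

Answer: 0x3D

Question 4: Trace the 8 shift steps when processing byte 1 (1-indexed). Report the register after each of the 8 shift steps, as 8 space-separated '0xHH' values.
Answer: 0xF0 0xE7 0xC9 0x95 0x2D 0x5A 0xB4 0x6F

Derivation:
Register before byte 1: 0x00
After XOR with byte 0x78: 0x78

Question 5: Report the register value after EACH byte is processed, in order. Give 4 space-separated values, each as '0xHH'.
0x6F 0xC8 0xD8 0x3D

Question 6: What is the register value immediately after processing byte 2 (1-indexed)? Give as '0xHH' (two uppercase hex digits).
After byte 1 (0x78): reg=0x6F
After byte 2 (0xF4): reg=0xC8

Answer: 0xC8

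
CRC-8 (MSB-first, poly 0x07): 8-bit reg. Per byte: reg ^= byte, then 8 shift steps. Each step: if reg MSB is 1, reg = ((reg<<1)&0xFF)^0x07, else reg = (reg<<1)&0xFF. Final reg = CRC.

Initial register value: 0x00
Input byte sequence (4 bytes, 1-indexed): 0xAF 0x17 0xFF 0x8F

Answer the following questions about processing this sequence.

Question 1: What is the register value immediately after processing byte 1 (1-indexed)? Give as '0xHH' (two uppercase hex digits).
Answer: 0x44

Derivation:
After byte 1 (0xAF): reg=0x44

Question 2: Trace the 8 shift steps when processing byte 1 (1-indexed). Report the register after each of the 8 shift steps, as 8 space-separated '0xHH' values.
Answer: 0x59 0xB2 0x63 0xC6 0x8B 0x11 0x22 0x44

Derivation:
Register before byte 1: 0x00
After XOR with byte 0xAF: 0xAF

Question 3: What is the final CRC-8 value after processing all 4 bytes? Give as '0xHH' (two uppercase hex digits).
Answer: 0xEA

Derivation:
After byte 1 (0xAF): reg=0x44
After byte 2 (0x17): reg=0xBE
After byte 3 (0xFF): reg=0xC0
After byte 4 (0x8F): reg=0xEA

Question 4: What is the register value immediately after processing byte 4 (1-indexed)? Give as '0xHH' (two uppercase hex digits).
After byte 1 (0xAF): reg=0x44
After byte 2 (0x17): reg=0xBE
After byte 3 (0xFF): reg=0xC0
After byte 4 (0x8F): reg=0xEA

Answer: 0xEA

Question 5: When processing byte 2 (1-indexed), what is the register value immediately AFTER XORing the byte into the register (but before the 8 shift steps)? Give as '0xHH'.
Answer: 0x53

Derivation:
Register before byte 2: 0x44
Byte 2: 0x17
0x44 XOR 0x17 = 0x53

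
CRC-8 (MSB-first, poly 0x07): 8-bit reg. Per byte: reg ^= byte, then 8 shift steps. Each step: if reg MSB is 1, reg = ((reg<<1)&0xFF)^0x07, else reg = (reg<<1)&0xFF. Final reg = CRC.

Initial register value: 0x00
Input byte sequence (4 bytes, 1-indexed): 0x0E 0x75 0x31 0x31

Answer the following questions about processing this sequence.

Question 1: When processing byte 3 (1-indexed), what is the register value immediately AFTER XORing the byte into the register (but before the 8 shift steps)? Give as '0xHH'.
Register before byte 3: 0x9A
Byte 3: 0x31
0x9A XOR 0x31 = 0xAB

Answer: 0xAB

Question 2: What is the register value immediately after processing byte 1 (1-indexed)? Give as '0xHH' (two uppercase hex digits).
After byte 1 (0x0E): reg=0x2A

Answer: 0x2A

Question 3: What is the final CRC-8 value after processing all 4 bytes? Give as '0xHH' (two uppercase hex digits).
Answer: 0x18

Derivation:
After byte 1 (0x0E): reg=0x2A
After byte 2 (0x75): reg=0x9A
After byte 3 (0x31): reg=0x58
After byte 4 (0x31): reg=0x18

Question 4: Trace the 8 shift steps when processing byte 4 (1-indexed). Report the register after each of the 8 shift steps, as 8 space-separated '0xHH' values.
Answer: 0xD2 0xA3 0x41 0x82 0x03 0x06 0x0C 0x18

Derivation:
After byte 1 (0x0E): reg=0x2A
After byte 2 (0x75): reg=0x9A
After byte 3 (0x31): reg=0x58
Register before byte 4: 0x58
After XOR with byte 0x31: 0x69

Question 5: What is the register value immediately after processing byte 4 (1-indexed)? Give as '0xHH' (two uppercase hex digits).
Answer: 0x18

Derivation:
After byte 1 (0x0E): reg=0x2A
After byte 2 (0x75): reg=0x9A
After byte 3 (0x31): reg=0x58
After byte 4 (0x31): reg=0x18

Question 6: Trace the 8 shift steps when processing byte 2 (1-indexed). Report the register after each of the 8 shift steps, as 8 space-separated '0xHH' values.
After byte 1 (0x0E): reg=0x2A
Register before byte 2: 0x2A
After XOR with byte 0x75: 0x5F

Answer: 0xBE 0x7B 0xF6 0xEB 0xD1 0xA5 0x4D 0x9A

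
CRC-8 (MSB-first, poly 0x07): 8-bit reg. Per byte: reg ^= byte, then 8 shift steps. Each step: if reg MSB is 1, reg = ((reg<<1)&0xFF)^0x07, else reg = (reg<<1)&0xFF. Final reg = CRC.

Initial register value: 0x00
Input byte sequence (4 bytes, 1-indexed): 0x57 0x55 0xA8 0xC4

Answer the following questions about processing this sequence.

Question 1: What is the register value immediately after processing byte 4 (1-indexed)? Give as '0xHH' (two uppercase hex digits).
Answer: 0x98

Derivation:
After byte 1 (0x57): reg=0xA2
After byte 2 (0x55): reg=0xCB
After byte 3 (0xA8): reg=0x2E
After byte 4 (0xC4): reg=0x98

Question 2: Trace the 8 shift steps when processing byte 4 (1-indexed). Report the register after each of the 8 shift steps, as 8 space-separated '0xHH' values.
Answer: 0xD3 0xA1 0x45 0x8A 0x13 0x26 0x4C 0x98

Derivation:
After byte 1 (0x57): reg=0xA2
After byte 2 (0x55): reg=0xCB
After byte 3 (0xA8): reg=0x2E
Register before byte 4: 0x2E
After XOR with byte 0xC4: 0xEA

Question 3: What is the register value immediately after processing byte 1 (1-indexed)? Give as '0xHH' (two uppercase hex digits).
After byte 1 (0x57): reg=0xA2

Answer: 0xA2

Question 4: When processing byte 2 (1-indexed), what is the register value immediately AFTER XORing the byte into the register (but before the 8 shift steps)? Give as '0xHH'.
Answer: 0xF7

Derivation:
Register before byte 2: 0xA2
Byte 2: 0x55
0xA2 XOR 0x55 = 0xF7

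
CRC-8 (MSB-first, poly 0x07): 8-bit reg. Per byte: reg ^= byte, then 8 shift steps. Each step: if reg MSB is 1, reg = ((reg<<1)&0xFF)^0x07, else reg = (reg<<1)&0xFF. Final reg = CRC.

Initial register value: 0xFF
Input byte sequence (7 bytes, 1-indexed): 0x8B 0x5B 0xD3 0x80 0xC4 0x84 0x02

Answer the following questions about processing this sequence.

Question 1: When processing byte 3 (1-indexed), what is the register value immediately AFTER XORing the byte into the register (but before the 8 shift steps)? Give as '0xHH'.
Register before byte 3: 0x70
Byte 3: 0xD3
0x70 XOR 0xD3 = 0xA3

Answer: 0xA3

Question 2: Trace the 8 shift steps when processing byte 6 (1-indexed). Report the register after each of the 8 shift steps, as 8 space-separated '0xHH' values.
Answer: 0x2D 0x5A 0xB4 0x6F 0xDE 0xBB 0x71 0xE2

Derivation:
After byte 1 (0x8B): reg=0x4B
After byte 2 (0x5B): reg=0x70
After byte 3 (0xD3): reg=0x60
After byte 4 (0x80): reg=0xAE
After byte 5 (0xC4): reg=0x11
Register before byte 6: 0x11
After XOR with byte 0x84: 0x95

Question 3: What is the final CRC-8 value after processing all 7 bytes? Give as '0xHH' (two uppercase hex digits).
After byte 1 (0x8B): reg=0x4B
After byte 2 (0x5B): reg=0x70
After byte 3 (0xD3): reg=0x60
After byte 4 (0x80): reg=0xAE
After byte 5 (0xC4): reg=0x11
After byte 6 (0x84): reg=0xE2
After byte 7 (0x02): reg=0xAE

Answer: 0xAE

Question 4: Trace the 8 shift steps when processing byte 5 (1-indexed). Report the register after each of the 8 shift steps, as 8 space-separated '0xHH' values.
After byte 1 (0x8B): reg=0x4B
After byte 2 (0x5B): reg=0x70
After byte 3 (0xD3): reg=0x60
After byte 4 (0x80): reg=0xAE
Register before byte 5: 0xAE
After XOR with byte 0xC4: 0x6A

Answer: 0xD4 0xAF 0x59 0xB2 0x63 0xC6 0x8B 0x11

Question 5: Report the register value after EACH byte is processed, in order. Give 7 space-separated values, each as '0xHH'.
0x4B 0x70 0x60 0xAE 0x11 0xE2 0xAE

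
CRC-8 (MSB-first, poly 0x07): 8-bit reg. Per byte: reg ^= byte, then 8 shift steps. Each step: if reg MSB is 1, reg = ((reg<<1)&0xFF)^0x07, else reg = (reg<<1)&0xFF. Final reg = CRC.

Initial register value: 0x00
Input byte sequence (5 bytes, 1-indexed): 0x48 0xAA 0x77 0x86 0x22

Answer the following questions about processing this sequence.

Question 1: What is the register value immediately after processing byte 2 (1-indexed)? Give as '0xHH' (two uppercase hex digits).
Answer: 0xAC

Derivation:
After byte 1 (0x48): reg=0xFF
After byte 2 (0xAA): reg=0xAC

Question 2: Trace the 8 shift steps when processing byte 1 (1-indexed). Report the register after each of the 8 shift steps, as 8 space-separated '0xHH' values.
Answer: 0x90 0x27 0x4E 0x9C 0x3F 0x7E 0xFC 0xFF

Derivation:
Register before byte 1: 0x00
After XOR with byte 0x48: 0x48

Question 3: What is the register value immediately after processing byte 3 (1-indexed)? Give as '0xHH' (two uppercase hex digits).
After byte 1 (0x48): reg=0xFF
After byte 2 (0xAA): reg=0xAC
After byte 3 (0x77): reg=0x0F

Answer: 0x0F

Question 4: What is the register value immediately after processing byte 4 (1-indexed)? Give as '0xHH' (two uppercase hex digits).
After byte 1 (0x48): reg=0xFF
After byte 2 (0xAA): reg=0xAC
After byte 3 (0x77): reg=0x0F
After byte 4 (0x86): reg=0xB6

Answer: 0xB6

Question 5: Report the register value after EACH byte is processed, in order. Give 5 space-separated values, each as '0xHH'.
0xFF 0xAC 0x0F 0xB6 0xE5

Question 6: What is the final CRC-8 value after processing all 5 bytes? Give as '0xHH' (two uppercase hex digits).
After byte 1 (0x48): reg=0xFF
After byte 2 (0xAA): reg=0xAC
After byte 3 (0x77): reg=0x0F
After byte 4 (0x86): reg=0xB6
After byte 5 (0x22): reg=0xE5

Answer: 0xE5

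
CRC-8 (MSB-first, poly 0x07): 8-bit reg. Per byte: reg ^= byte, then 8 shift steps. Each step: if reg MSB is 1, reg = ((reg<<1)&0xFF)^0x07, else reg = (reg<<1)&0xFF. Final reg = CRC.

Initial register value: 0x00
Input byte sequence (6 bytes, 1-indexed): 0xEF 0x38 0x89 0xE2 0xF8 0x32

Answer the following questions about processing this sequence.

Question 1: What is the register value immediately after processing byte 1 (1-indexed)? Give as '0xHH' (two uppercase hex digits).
After byte 1 (0xEF): reg=0x83

Answer: 0x83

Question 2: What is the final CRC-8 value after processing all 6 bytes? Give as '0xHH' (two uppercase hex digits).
After byte 1 (0xEF): reg=0x83
After byte 2 (0x38): reg=0x28
After byte 3 (0x89): reg=0x6E
After byte 4 (0xE2): reg=0xAD
After byte 5 (0xF8): reg=0xAC
After byte 6 (0x32): reg=0xD3

Answer: 0xD3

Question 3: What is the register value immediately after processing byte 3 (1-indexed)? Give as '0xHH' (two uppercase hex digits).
After byte 1 (0xEF): reg=0x83
After byte 2 (0x38): reg=0x28
After byte 3 (0x89): reg=0x6E

Answer: 0x6E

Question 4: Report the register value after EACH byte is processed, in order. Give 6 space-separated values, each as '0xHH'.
0x83 0x28 0x6E 0xAD 0xAC 0xD3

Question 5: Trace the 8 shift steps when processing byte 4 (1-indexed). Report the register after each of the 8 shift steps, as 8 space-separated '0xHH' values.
Answer: 0x1F 0x3E 0x7C 0xF8 0xF7 0xE9 0xD5 0xAD

Derivation:
After byte 1 (0xEF): reg=0x83
After byte 2 (0x38): reg=0x28
After byte 3 (0x89): reg=0x6E
Register before byte 4: 0x6E
After XOR with byte 0xE2: 0x8C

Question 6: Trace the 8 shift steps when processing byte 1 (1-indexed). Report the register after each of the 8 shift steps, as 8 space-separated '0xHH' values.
Answer: 0xD9 0xB5 0x6D 0xDA 0xB3 0x61 0xC2 0x83

Derivation:
Register before byte 1: 0x00
After XOR with byte 0xEF: 0xEF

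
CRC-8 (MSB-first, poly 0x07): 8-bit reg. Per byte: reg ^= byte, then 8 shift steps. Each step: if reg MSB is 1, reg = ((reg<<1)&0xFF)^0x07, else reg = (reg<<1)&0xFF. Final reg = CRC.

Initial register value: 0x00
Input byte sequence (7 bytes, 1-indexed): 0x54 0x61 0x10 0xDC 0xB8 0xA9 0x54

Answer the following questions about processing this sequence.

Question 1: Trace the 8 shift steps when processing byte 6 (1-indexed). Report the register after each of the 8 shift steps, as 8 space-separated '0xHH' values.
After byte 1 (0x54): reg=0xAB
After byte 2 (0x61): reg=0x78
After byte 3 (0x10): reg=0x1F
After byte 4 (0xDC): reg=0x47
After byte 5 (0xB8): reg=0xF3
Register before byte 6: 0xF3
After XOR with byte 0xA9: 0x5A

Answer: 0xB4 0x6F 0xDE 0xBB 0x71 0xE2 0xC3 0x81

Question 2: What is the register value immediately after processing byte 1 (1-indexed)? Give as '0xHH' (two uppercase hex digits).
Answer: 0xAB

Derivation:
After byte 1 (0x54): reg=0xAB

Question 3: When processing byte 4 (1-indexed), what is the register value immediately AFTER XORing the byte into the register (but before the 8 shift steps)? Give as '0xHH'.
Answer: 0xC3

Derivation:
Register before byte 4: 0x1F
Byte 4: 0xDC
0x1F XOR 0xDC = 0xC3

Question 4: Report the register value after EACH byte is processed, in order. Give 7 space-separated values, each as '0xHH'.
0xAB 0x78 0x1F 0x47 0xF3 0x81 0x25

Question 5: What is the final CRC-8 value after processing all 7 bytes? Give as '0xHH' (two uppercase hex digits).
After byte 1 (0x54): reg=0xAB
After byte 2 (0x61): reg=0x78
After byte 3 (0x10): reg=0x1F
After byte 4 (0xDC): reg=0x47
After byte 5 (0xB8): reg=0xF3
After byte 6 (0xA9): reg=0x81
After byte 7 (0x54): reg=0x25

Answer: 0x25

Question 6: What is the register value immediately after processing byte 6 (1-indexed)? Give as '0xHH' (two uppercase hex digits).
Answer: 0x81

Derivation:
After byte 1 (0x54): reg=0xAB
After byte 2 (0x61): reg=0x78
After byte 3 (0x10): reg=0x1F
After byte 4 (0xDC): reg=0x47
After byte 5 (0xB8): reg=0xF3
After byte 6 (0xA9): reg=0x81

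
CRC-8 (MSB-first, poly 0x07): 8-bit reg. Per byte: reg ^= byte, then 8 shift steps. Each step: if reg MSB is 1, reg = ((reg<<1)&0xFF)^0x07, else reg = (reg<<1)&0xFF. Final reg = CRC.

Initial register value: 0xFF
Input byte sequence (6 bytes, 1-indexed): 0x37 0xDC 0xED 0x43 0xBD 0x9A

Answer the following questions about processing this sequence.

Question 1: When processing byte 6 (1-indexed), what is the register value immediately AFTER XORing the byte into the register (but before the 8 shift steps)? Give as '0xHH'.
Answer: 0xF8

Derivation:
Register before byte 6: 0x62
Byte 6: 0x9A
0x62 XOR 0x9A = 0xF8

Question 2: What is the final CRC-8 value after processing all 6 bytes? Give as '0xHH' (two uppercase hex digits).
Answer: 0xE6

Derivation:
After byte 1 (0x37): reg=0x76
After byte 2 (0xDC): reg=0x5F
After byte 3 (0xED): reg=0x17
After byte 4 (0x43): reg=0xAB
After byte 5 (0xBD): reg=0x62
After byte 6 (0x9A): reg=0xE6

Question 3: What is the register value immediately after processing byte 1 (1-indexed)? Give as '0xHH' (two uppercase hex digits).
Answer: 0x76

Derivation:
After byte 1 (0x37): reg=0x76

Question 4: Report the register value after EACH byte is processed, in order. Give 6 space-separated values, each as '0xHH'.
0x76 0x5F 0x17 0xAB 0x62 0xE6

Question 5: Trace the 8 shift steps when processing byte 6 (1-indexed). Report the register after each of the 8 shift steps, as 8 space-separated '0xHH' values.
Answer: 0xF7 0xE9 0xD5 0xAD 0x5D 0xBA 0x73 0xE6

Derivation:
After byte 1 (0x37): reg=0x76
After byte 2 (0xDC): reg=0x5F
After byte 3 (0xED): reg=0x17
After byte 4 (0x43): reg=0xAB
After byte 5 (0xBD): reg=0x62
Register before byte 6: 0x62
After XOR with byte 0x9A: 0xF8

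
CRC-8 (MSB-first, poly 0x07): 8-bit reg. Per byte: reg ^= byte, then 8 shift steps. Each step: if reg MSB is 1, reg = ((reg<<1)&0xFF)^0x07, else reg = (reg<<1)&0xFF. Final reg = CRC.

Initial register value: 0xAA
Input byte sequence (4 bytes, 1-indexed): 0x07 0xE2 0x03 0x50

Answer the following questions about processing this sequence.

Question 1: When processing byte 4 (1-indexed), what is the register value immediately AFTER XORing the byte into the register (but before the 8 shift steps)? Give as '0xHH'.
Register before byte 4: 0xB9
Byte 4: 0x50
0xB9 XOR 0x50 = 0xE9

Answer: 0xE9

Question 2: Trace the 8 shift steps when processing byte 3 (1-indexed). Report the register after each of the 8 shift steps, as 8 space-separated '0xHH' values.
Answer: 0xA4 0x4F 0x9E 0x3B 0x76 0xEC 0xDF 0xB9

Derivation:
After byte 1 (0x07): reg=0x4A
After byte 2 (0xE2): reg=0x51
Register before byte 3: 0x51
After XOR with byte 0x03: 0x52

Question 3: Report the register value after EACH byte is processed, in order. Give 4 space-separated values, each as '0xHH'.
0x4A 0x51 0xB9 0x91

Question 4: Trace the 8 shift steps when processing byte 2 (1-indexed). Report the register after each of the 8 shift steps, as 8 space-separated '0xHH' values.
After byte 1 (0x07): reg=0x4A
Register before byte 2: 0x4A
After XOR with byte 0xE2: 0xA8

Answer: 0x57 0xAE 0x5B 0xB6 0x6B 0xD6 0xAB 0x51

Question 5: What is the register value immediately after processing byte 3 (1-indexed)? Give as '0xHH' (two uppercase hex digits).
After byte 1 (0x07): reg=0x4A
After byte 2 (0xE2): reg=0x51
After byte 3 (0x03): reg=0xB9

Answer: 0xB9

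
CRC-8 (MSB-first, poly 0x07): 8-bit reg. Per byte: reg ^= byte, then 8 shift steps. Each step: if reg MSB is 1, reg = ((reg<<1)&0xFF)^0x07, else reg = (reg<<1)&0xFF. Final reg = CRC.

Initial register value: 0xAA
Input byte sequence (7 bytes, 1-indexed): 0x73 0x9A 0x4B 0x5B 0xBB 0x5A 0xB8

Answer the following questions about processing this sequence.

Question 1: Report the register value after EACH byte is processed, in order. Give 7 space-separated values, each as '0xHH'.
0x01 0xC8 0x80 0x0F 0x05 0x9A 0xEE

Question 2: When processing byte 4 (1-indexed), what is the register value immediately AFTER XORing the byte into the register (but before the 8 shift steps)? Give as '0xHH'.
Answer: 0xDB

Derivation:
Register before byte 4: 0x80
Byte 4: 0x5B
0x80 XOR 0x5B = 0xDB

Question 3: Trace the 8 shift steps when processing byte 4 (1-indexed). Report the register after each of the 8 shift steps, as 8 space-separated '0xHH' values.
After byte 1 (0x73): reg=0x01
After byte 2 (0x9A): reg=0xC8
After byte 3 (0x4B): reg=0x80
Register before byte 4: 0x80
After XOR with byte 0x5B: 0xDB

Answer: 0xB1 0x65 0xCA 0x93 0x21 0x42 0x84 0x0F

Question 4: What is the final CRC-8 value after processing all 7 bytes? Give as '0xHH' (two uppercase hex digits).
Answer: 0xEE

Derivation:
After byte 1 (0x73): reg=0x01
After byte 2 (0x9A): reg=0xC8
After byte 3 (0x4B): reg=0x80
After byte 4 (0x5B): reg=0x0F
After byte 5 (0xBB): reg=0x05
After byte 6 (0x5A): reg=0x9A
After byte 7 (0xB8): reg=0xEE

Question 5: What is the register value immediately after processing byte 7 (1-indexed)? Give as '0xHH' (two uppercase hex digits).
Answer: 0xEE

Derivation:
After byte 1 (0x73): reg=0x01
After byte 2 (0x9A): reg=0xC8
After byte 3 (0x4B): reg=0x80
After byte 4 (0x5B): reg=0x0F
After byte 5 (0xBB): reg=0x05
After byte 6 (0x5A): reg=0x9A
After byte 7 (0xB8): reg=0xEE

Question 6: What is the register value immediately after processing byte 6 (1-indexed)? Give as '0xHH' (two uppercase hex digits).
Answer: 0x9A

Derivation:
After byte 1 (0x73): reg=0x01
After byte 2 (0x9A): reg=0xC8
After byte 3 (0x4B): reg=0x80
After byte 4 (0x5B): reg=0x0F
After byte 5 (0xBB): reg=0x05
After byte 6 (0x5A): reg=0x9A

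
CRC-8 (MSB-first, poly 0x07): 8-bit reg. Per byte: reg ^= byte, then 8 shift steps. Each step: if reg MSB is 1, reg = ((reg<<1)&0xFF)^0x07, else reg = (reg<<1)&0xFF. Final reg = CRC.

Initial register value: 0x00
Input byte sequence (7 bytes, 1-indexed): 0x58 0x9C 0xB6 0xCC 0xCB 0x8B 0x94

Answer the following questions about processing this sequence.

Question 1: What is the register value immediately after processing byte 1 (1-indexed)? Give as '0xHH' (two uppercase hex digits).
Answer: 0x8F

Derivation:
After byte 1 (0x58): reg=0x8F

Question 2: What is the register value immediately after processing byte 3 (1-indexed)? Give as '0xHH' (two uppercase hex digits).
After byte 1 (0x58): reg=0x8F
After byte 2 (0x9C): reg=0x79
After byte 3 (0xB6): reg=0x63

Answer: 0x63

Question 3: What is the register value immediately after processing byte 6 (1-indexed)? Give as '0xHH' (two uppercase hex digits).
Answer: 0xCD

Derivation:
After byte 1 (0x58): reg=0x8F
After byte 2 (0x9C): reg=0x79
After byte 3 (0xB6): reg=0x63
After byte 4 (0xCC): reg=0x44
After byte 5 (0xCB): reg=0xA4
After byte 6 (0x8B): reg=0xCD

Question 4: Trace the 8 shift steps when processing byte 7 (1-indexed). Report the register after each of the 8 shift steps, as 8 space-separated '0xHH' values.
Answer: 0xB2 0x63 0xC6 0x8B 0x11 0x22 0x44 0x88

Derivation:
After byte 1 (0x58): reg=0x8F
After byte 2 (0x9C): reg=0x79
After byte 3 (0xB6): reg=0x63
After byte 4 (0xCC): reg=0x44
After byte 5 (0xCB): reg=0xA4
After byte 6 (0x8B): reg=0xCD
Register before byte 7: 0xCD
After XOR with byte 0x94: 0x59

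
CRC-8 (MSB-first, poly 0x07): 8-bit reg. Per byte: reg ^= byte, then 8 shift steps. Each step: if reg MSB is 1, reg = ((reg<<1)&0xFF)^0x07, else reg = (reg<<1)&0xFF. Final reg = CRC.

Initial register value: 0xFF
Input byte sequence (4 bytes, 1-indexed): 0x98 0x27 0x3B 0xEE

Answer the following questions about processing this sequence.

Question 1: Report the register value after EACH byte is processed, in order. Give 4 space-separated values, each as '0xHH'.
0x32 0x6B 0xB7 0x88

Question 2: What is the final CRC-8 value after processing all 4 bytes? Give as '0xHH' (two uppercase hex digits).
Answer: 0x88

Derivation:
After byte 1 (0x98): reg=0x32
After byte 2 (0x27): reg=0x6B
After byte 3 (0x3B): reg=0xB7
After byte 4 (0xEE): reg=0x88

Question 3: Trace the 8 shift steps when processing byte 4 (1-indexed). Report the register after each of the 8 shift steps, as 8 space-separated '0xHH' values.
Answer: 0xB2 0x63 0xC6 0x8B 0x11 0x22 0x44 0x88

Derivation:
After byte 1 (0x98): reg=0x32
After byte 2 (0x27): reg=0x6B
After byte 3 (0x3B): reg=0xB7
Register before byte 4: 0xB7
After XOR with byte 0xEE: 0x59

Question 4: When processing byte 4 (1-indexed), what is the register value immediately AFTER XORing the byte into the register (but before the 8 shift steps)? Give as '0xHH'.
Register before byte 4: 0xB7
Byte 4: 0xEE
0xB7 XOR 0xEE = 0x59

Answer: 0x59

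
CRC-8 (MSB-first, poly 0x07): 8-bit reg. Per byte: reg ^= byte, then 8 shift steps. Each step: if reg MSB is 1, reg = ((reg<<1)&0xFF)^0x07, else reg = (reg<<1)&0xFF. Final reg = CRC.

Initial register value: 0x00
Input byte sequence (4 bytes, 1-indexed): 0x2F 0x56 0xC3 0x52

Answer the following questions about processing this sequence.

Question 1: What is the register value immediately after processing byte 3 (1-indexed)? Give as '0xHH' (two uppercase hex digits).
After byte 1 (0x2F): reg=0xCD
After byte 2 (0x56): reg=0xC8
After byte 3 (0xC3): reg=0x31

Answer: 0x31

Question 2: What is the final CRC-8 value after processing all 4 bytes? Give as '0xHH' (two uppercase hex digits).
Answer: 0x2E

Derivation:
After byte 1 (0x2F): reg=0xCD
After byte 2 (0x56): reg=0xC8
After byte 3 (0xC3): reg=0x31
After byte 4 (0x52): reg=0x2E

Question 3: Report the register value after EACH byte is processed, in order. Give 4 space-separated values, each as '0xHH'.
0xCD 0xC8 0x31 0x2E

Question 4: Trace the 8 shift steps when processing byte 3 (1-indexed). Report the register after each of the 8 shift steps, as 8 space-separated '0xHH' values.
After byte 1 (0x2F): reg=0xCD
After byte 2 (0x56): reg=0xC8
Register before byte 3: 0xC8
After XOR with byte 0xC3: 0x0B

Answer: 0x16 0x2C 0x58 0xB0 0x67 0xCE 0x9B 0x31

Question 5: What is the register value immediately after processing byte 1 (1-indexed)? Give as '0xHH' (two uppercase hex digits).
Answer: 0xCD

Derivation:
After byte 1 (0x2F): reg=0xCD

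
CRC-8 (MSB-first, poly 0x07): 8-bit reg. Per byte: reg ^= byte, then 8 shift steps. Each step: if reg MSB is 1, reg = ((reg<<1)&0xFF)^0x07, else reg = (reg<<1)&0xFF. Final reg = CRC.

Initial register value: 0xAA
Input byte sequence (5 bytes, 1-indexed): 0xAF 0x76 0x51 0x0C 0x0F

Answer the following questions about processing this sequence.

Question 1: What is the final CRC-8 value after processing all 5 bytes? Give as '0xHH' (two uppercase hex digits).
Answer: 0x35

Derivation:
After byte 1 (0xAF): reg=0x1B
After byte 2 (0x76): reg=0x04
After byte 3 (0x51): reg=0xAC
After byte 4 (0x0C): reg=0x69
After byte 5 (0x0F): reg=0x35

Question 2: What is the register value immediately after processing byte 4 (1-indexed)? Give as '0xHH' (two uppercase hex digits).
Answer: 0x69

Derivation:
After byte 1 (0xAF): reg=0x1B
After byte 2 (0x76): reg=0x04
After byte 3 (0x51): reg=0xAC
After byte 4 (0x0C): reg=0x69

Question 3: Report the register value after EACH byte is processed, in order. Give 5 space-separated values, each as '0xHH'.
0x1B 0x04 0xAC 0x69 0x35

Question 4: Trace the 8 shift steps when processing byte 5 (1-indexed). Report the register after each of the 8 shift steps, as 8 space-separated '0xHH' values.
Answer: 0xCC 0x9F 0x39 0x72 0xE4 0xCF 0x99 0x35

Derivation:
After byte 1 (0xAF): reg=0x1B
After byte 2 (0x76): reg=0x04
After byte 3 (0x51): reg=0xAC
After byte 4 (0x0C): reg=0x69
Register before byte 5: 0x69
After XOR with byte 0x0F: 0x66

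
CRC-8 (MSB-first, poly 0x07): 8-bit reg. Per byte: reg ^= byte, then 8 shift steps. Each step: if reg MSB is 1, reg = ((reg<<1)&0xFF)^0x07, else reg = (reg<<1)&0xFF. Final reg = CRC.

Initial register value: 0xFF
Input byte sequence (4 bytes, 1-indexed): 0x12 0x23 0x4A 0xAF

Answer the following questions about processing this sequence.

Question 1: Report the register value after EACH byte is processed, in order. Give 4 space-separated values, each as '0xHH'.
0x8D 0x43 0x3F 0xF9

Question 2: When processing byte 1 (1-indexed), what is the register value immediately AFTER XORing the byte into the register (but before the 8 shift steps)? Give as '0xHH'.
Answer: 0xED

Derivation:
Register before byte 1: 0xFF
Byte 1: 0x12
0xFF XOR 0x12 = 0xED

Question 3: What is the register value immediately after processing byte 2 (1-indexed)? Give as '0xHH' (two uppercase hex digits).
Answer: 0x43

Derivation:
After byte 1 (0x12): reg=0x8D
After byte 2 (0x23): reg=0x43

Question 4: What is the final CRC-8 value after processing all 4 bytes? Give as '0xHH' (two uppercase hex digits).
After byte 1 (0x12): reg=0x8D
After byte 2 (0x23): reg=0x43
After byte 3 (0x4A): reg=0x3F
After byte 4 (0xAF): reg=0xF9

Answer: 0xF9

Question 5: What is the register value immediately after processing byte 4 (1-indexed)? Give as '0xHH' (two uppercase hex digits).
Answer: 0xF9

Derivation:
After byte 1 (0x12): reg=0x8D
After byte 2 (0x23): reg=0x43
After byte 3 (0x4A): reg=0x3F
After byte 4 (0xAF): reg=0xF9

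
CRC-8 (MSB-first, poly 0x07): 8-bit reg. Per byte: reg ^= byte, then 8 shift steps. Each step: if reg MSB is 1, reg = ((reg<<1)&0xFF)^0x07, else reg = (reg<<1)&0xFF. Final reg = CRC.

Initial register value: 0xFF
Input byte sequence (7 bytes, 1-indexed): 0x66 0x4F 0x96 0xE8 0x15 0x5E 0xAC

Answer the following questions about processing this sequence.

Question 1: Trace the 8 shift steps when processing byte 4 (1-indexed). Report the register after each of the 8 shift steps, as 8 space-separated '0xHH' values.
Answer: 0x10 0x20 0x40 0x80 0x07 0x0E 0x1C 0x38

Derivation:
After byte 1 (0x66): reg=0xC6
After byte 2 (0x4F): reg=0xB6
After byte 3 (0x96): reg=0xE0
Register before byte 4: 0xE0
After XOR with byte 0xE8: 0x08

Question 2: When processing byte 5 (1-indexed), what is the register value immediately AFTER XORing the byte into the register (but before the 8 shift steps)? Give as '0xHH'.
Register before byte 5: 0x38
Byte 5: 0x15
0x38 XOR 0x15 = 0x2D

Answer: 0x2D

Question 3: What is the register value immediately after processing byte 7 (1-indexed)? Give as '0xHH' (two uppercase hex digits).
After byte 1 (0x66): reg=0xC6
After byte 2 (0x4F): reg=0xB6
After byte 3 (0x96): reg=0xE0
After byte 4 (0xE8): reg=0x38
After byte 5 (0x15): reg=0xC3
After byte 6 (0x5E): reg=0xDA
After byte 7 (0xAC): reg=0x45

Answer: 0x45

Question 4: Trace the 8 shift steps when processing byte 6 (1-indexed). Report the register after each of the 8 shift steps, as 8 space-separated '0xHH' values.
After byte 1 (0x66): reg=0xC6
After byte 2 (0x4F): reg=0xB6
After byte 3 (0x96): reg=0xE0
After byte 4 (0xE8): reg=0x38
After byte 5 (0x15): reg=0xC3
Register before byte 6: 0xC3
After XOR with byte 0x5E: 0x9D

Answer: 0x3D 0x7A 0xF4 0xEF 0xD9 0xB5 0x6D 0xDA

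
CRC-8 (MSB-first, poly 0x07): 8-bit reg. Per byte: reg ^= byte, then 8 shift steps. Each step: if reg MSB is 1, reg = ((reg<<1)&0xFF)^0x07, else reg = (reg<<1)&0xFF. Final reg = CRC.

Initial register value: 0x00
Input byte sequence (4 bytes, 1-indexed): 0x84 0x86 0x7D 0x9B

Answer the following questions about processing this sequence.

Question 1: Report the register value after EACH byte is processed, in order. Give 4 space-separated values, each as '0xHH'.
0x95 0x79 0x1C 0x9C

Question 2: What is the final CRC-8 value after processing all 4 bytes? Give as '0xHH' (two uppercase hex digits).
Answer: 0x9C

Derivation:
After byte 1 (0x84): reg=0x95
After byte 2 (0x86): reg=0x79
After byte 3 (0x7D): reg=0x1C
After byte 4 (0x9B): reg=0x9C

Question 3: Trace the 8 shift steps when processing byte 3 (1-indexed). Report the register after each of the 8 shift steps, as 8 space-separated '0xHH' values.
After byte 1 (0x84): reg=0x95
After byte 2 (0x86): reg=0x79
Register before byte 3: 0x79
After XOR with byte 0x7D: 0x04

Answer: 0x08 0x10 0x20 0x40 0x80 0x07 0x0E 0x1C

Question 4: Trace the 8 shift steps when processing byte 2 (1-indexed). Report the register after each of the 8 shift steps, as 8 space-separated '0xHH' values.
After byte 1 (0x84): reg=0x95
Register before byte 2: 0x95
After XOR with byte 0x86: 0x13

Answer: 0x26 0x4C 0x98 0x37 0x6E 0xDC 0xBF 0x79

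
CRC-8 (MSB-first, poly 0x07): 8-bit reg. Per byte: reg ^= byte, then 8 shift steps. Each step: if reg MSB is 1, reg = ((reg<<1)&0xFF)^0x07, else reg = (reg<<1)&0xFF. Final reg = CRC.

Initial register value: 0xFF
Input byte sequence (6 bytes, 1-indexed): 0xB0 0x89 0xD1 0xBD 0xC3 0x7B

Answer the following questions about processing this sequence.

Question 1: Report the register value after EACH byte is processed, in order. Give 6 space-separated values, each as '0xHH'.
0xEA 0x2E 0xF3 0xED 0xCA 0x1E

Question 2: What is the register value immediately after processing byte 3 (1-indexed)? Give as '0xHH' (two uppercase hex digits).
After byte 1 (0xB0): reg=0xEA
After byte 2 (0x89): reg=0x2E
After byte 3 (0xD1): reg=0xF3

Answer: 0xF3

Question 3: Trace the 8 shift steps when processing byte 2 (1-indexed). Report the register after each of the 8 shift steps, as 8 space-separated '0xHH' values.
After byte 1 (0xB0): reg=0xEA
Register before byte 2: 0xEA
After XOR with byte 0x89: 0x63

Answer: 0xC6 0x8B 0x11 0x22 0x44 0x88 0x17 0x2E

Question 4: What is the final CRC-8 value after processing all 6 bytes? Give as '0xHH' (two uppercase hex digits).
Answer: 0x1E

Derivation:
After byte 1 (0xB0): reg=0xEA
After byte 2 (0x89): reg=0x2E
After byte 3 (0xD1): reg=0xF3
After byte 4 (0xBD): reg=0xED
After byte 5 (0xC3): reg=0xCA
After byte 6 (0x7B): reg=0x1E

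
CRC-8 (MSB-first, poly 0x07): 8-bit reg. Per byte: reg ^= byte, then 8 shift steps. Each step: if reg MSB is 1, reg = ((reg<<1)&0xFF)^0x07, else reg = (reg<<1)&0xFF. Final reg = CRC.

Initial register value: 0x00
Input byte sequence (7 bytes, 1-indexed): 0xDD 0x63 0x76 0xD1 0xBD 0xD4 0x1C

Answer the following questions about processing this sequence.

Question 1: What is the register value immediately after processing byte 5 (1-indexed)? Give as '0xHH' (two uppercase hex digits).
Answer: 0x79

Derivation:
After byte 1 (0xDD): reg=0x1D
After byte 2 (0x63): reg=0x7D
After byte 3 (0x76): reg=0x31
After byte 4 (0xD1): reg=0xAE
After byte 5 (0xBD): reg=0x79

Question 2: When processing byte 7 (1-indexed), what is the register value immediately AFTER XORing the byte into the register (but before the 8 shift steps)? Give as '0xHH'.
Register before byte 7: 0x4A
Byte 7: 0x1C
0x4A XOR 0x1C = 0x56

Answer: 0x56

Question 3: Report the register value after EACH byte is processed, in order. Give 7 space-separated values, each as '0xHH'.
0x1D 0x7D 0x31 0xAE 0x79 0x4A 0xA5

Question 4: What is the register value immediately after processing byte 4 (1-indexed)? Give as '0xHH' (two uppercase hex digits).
Answer: 0xAE

Derivation:
After byte 1 (0xDD): reg=0x1D
After byte 2 (0x63): reg=0x7D
After byte 3 (0x76): reg=0x31
After byte 4 (0xD1): reg=0xAE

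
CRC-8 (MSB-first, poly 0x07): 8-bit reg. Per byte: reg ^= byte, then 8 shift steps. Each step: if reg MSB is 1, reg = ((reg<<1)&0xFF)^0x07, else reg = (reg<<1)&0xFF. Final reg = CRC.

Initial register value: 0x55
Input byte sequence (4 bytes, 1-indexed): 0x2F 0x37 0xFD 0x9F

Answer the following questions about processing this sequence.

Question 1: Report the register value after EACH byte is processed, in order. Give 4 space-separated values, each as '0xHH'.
0x61 0xA5 0x8F 0x70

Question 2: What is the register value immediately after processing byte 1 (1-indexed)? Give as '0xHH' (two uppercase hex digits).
After byte 1 (0x2F): reg=0x61

Answer: 0x61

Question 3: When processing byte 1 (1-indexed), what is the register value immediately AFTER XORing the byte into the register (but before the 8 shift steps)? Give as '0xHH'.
Answer: 0x7A

Derivation:
Register before byte 1: 0x55
Byte 1: 0x2F
0x55 XOR 0x2F = 0x7A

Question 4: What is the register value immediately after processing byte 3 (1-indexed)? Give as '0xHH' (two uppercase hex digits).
After byte 1 (0x2F): reg=0x61
After byte 2 (0x37): reg=0xA5
After byte 3 (0xFD): reg=0x8F

Answer: 0x8F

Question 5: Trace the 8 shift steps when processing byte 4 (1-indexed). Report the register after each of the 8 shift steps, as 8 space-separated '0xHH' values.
After byte 1 (0x2F): reg=0x61
After byte 2 (0x37): reg=0xA5
After byte 3 (0xFD): reg=0x8F
Register before byte 4: 0x8F
After XOR with byte 0x9F: 0x10

Answer: 0x20 0x40 0x80 0x07 0x0E 0x1C 0x38 0x70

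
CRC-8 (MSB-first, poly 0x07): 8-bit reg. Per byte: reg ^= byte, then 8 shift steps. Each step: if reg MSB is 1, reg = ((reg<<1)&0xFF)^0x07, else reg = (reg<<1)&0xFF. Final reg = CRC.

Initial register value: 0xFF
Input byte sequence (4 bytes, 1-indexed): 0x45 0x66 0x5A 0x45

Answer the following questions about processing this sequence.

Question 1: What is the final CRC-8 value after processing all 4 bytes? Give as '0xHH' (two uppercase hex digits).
Answer: 0xEE

Derivation:
After byte 1 (0x45): reg=0x2F
After byte 2 (0x66): reg=0xF8
After byte 3 (0x5A): reg=0x67
After byte 4 (0x45): reg=0xEE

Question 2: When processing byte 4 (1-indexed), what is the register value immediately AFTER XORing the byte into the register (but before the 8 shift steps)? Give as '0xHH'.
Answer: 0x22

Derivation:
Register before byte 4: 0x67
Byte 4: 0x45
0x67 XOR 0x45 = 0x22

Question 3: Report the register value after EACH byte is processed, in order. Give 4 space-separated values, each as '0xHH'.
0x2F 0xF8 0x67 0xEE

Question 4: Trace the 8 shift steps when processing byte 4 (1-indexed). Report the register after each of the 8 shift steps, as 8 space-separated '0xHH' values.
After byte 1 (0x45): reg=0x2F
After byte 2 (0x66): reg=0xF8
After byte 3 (0x5A): reg=0x67
Register before byte 4: 0x67
After XOR with byte 0x45: 0x22

Answer: 0x44 0x88 0x17 0x2E 0x5C 0xB8 0x77 0xEE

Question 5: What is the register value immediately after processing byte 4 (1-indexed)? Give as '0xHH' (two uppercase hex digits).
Answer: 0xEE

Derivation:
After byte 1 (0x45): reg=0x2F
After byte 2 (0x66): reg=0xF8
After byte 3 (0x5A): reg=0x67
After byte 4 (0x45): reg=0xEE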